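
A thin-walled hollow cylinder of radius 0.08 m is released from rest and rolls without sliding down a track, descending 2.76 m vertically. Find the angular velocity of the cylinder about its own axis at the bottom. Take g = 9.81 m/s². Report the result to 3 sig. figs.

ω ≈ 65.0 rad/s

For this body I = MR², i.e. k = I/(MR²) = 1.
The rolling condition ω = v/R makes the rotational term ½I(v/R)² = ½kMv², so KE_total = ½(1+k)Mv² = Mv².
Energy conservation Mgh = ½(1+k)Mv² gives v = √(2gh/(1+k)) = √(2 × 9.81 × 2.76 / 2) = 5.203 m/s.
Then ω = v/R = 5.203 / 0.08 ≈ 65.0 rad/s.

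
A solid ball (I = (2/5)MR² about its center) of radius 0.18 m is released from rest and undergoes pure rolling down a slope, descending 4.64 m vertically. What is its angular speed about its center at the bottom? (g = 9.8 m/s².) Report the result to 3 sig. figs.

The moment of inertia is (2/5)MR², giving k ≡ I/(MR²) = 0.4.
Pure rolling means v = ωR; then KE = ½Mv² + ½I(v/R)² = ½(1+k)Mv² = (7/10)Mv².
Energy conservation Mgh = ½(1+k)Mv² gives v = √(2gh/(1+k)) = √(2 × 9.8 × 4.64 / 1.4) = 8.06 m/s.
Then ω = v/R = 8.06 / 0.18 ≈ 44.8 rad/s.

ω ≈ 44.8 rad/s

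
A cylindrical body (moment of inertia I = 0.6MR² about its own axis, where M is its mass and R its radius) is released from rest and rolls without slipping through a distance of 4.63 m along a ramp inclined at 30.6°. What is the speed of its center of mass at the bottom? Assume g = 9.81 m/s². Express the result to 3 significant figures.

With I = 0.6MR², the ratio k = I/(MR²) is 0.6.
Pure rolling means v = ωR; then KE = ½Mv² + ½I(v/R)² = ½(1+k)Mv² = (4/5)Mv².
The vertical drop is h = L sinθ = 4.63 × sin30.6° = 2.357 m.
Setting Mgh = (4/5)Mv² gives v = √(2gh/(1+k)) = √(2·9.81·2.357/1.6) ≈ 5.38 m/s.

v ≈ 5.38 m/s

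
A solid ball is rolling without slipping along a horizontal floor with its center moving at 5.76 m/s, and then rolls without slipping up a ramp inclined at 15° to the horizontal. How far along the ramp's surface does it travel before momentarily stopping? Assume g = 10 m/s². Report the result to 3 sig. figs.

With I = (2/5)MR², the ratio k = I/(MR²) is 0.4.
The rolling condition ω = v/R makes the rotational term ½I(v/R)² = ½kMv², so KE_total = ½(1+k)Mv² = (7/10)Mv².
Setting this equal to Mgh gives the vertical rise h = (1+k)v₀²/(2g) = 1.4×5.76²/(2×10) = 2.322 m.
Along the incline, d = h/sinθ = 2.322/sin15° ≈ 8.97 m.

d ≈ 8.97 m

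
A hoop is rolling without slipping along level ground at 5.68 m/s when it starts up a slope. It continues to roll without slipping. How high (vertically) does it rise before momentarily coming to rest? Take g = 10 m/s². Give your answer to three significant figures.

For this body I = MR², i.e. k = I/(MR²) = 1.
Rolling without slipping gives ω = v/R, so the total kinetic energy is ½Mv² + ½Iω² = ½(1+k)Mv² = Mv².
All of this converts to potential energy at the highest point: Mv₀² = Mgh.
Thus h = (1+k)v₀²/(2g) = 2 × 5.68² / (2 × 10) ≈ 3.23 m.

h ≈ 3.23 m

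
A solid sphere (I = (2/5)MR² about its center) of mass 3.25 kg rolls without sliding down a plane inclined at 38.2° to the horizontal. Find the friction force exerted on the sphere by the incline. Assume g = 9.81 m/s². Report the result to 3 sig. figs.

Here I = (2/5)MR², so the shape factor k = I/(MR²) = 0.4.
Along the incline Mg sinθ − f = Ma, and torque about the center fR = Iα = kMR²(a/R) gives f = kMa.
Combining, a = g sinθ/(1+k) and f = kMa = kMg sinθ/(1+k).
f = 0.4 × 3.25 × 9.81 × sin38.2° / 1.4 ≈ 5.63 N.

f ≈ 5.63 N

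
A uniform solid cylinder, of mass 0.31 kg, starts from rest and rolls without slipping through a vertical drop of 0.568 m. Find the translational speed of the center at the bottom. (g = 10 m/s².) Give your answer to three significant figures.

v ≈ 2.75 m/s

For this body I = (1/2)MR², i.e. k = I/(MR²) = 0.5.
Pure rolling means v = ωR; then KE = ½Mv² + ½I(v/R)² = ½(1+k)Mv² = (3/4)Mv².
Setting Mgh = (3/4)Mv² gives v = √(2gh/(1+k)) = √(2·10·0.568/1.5) ≈ 2.75 m/s.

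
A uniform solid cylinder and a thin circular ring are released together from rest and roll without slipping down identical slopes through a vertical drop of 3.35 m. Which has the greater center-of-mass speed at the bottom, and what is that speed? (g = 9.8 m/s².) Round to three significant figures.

the uniform solid cylinder, at v ≈ 6.62 m/s

For rolling without slipping, Mgh = ½(1+k)Mv² where k = I/(MR²), so v = √(2gh/(1+k)).
Uniform solid cylinder: k = 0.5, giving v = √(2×9.8×3.35/1.5) = 6.616 m/s.
Thin circular ring: k = 1, giving v = √(2×9.8×3.35/2) = 5.73 m/s.
The smaller k wins: the uniform solid cylinder, at ≈ 6.62 m/s.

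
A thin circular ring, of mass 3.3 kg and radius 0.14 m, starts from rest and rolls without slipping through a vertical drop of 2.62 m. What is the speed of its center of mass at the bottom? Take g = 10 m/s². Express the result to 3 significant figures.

The moment of inertia is MR², giving k ≡ I/(MR²) = 1.
Rolling without slipping gives ω = v/R, so the total kinetic energy is ½Mv² + ½Iω² = ½(1+k)Mv² = Mv².
Setting Mgh = Mv² gives v = √(2gh/(1+k)) = √(2·10·2.62/2) ≈ 5.12 m/s.

v ≈ 5.12 m/s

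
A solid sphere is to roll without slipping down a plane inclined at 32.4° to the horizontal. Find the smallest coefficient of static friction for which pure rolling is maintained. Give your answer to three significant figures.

With I = (2/5)MR², the ratio k = I/(MR²) is 0.4.
Along the incline Mg sinθ − f = Ma, and torque about the center fR = Iα = kMR²(a/R) gives f = kMa.
These give a = g sinθ/(1+k) and the required friction f = kMg sinθ/(1+k).
The normal force is N = Mg cosθ, so μ_min = f/N = k tanθ/(1+k).
μ_min = 0.4 × tan32.4° / 1.4 ≈ 0.181.

μ_min ≈ 0.181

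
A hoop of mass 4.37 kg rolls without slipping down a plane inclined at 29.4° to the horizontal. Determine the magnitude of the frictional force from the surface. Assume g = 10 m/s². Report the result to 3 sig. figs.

For this body I = MR², i.e. k = I/(MR²) = 1.
Translational: Mg sinθ − f = Ma. Rotational about the CM: fR = Iα = kMRa, so f = kMa.
Combining, a = g sinθ/(1+k) and f = kMa = kMg sinθ/(1+k).
f = 1 × 4.37 × 10 × sin29.4° / 2 ≈ 10.7 N.

f ≈ 10.7 N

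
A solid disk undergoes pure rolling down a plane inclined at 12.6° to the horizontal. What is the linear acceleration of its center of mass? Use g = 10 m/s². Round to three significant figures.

a ≈ 1.45 m/s²

With I = (1/2)MR², the ratio k = I/(MR²) is 0.5.
Newton's second law down the slope: Mg sinθ − f = Ma. The torque equation fR = Iα (with α = a/R) gives f = kMa.
Eliminating f: Mg sinθ = (1+k)Ma, so a = g sinθ/(1+k) = 10 × sin12.6° / 1.5 ≈ 1.45 m/s².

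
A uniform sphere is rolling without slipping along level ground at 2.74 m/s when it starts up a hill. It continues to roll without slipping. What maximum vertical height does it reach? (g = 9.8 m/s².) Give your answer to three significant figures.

h ≈ 0.536 m

The moment of inertia is (2/5)MR², giving k ≡ I/(MR²) = 0.4.
Rolling without slipping gives ω = v/R, so the total kinetic energy is ½Mv² + ½Iω² = ½(1+k)Mv² = (7/10)Mv².
All of this converts to potential energy at the highest point: (7/10)Mv₀² = Mgh.
Thus h = (1+k)v₀²/(2g) = 1.4 × 2.74² / (2 × 9.8) ≈ 0.536 m.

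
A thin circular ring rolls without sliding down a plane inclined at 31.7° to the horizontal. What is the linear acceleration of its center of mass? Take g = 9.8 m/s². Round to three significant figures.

The moment of inertia is MR², giving k ≡ I/(MR²) = 1.
Newton's second law down the slope: Mg sinθ − f = Ma. The torque equation fR = Iα (with α = a/R) gives f = kMa.
Eliminating f: Mg sinθ = (1+k)Ma, so a = g sinθ/(1+k) = 9.8 × sin31.7° / 2 ≈ 2.57 m/s².

a ≈ 2.57 m/s²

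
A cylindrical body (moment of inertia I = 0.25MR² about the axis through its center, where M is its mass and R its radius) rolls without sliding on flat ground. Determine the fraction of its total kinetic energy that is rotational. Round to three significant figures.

For this body I = 0.25MR², i.e. k = I/(MR²) = 0.25.
Since ω = v/R, the translational part is ½Mv² and the rotational part is ½I(v/R)² = ½kMv²; the total is ½(1+k)Mv².
The rotational fraction is therefore k/(1+k) = 0.25/1.25 ≈ 0.200.

fraction ≈ 0.200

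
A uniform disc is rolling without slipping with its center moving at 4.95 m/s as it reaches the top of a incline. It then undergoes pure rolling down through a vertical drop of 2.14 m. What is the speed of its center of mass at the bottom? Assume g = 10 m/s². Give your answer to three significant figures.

v ≈ 7.28 m/s

Here I = (1/2)MR², so the shape factor k = I/(MR²) = 0.5.
Since it rolls without slipping, ω = v/R and KE = ½Mv² + ½Iω² = ½(1+k)Mv² = (3/4)Mv².
Conserving energy between top and bottom: (3/4)Mv² = (3/4)Mv₀² + Mgh, hence v² = v₀² + 2gh/(1+k).
v = √(4.95² + 2×10×2.14/1.5) = √53.04 ≈ 7.28 m/s.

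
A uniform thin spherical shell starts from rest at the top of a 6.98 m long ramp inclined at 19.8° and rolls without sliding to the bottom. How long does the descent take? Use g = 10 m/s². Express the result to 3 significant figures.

The moment of inertia is (2/3)MR², giving k ≡ I/(MR²) = 2/3.
Newton's second law down the slope: Mg sinθ − f = Ma. The torque equation fR = Iα (with α = a/R) gives f = kMa.
Hence a = g sinθ/(1+k) = 10×sin19.8°/1.667 = 2.032 m/s².
With constant a from rest, t = √(2L/a) = √(2·6.98/2.032) ≈ 2.62 s.

t ≈ 2.62 s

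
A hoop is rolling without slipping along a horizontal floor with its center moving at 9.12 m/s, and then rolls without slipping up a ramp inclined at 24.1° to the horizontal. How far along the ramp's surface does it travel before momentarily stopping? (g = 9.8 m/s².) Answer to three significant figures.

For this body I = MR², i.e. k = I/(MR²) = 1.
Rolling without slipping gives ω = v/R, so the total kinetic energy is ½Mv² + ½Iω² = ½(1+k)Mv² = Mv².
Setting this equal to Mgh gives the vertical rise h = (1+k)v₀²/(2g) = 2×9.12²/(2×9.8) = 8.487 m.
The distance along the slope is d = h/sinθ = 8.487/sin24.1° ≈ 20.8 m.

d ≈ 20.8 m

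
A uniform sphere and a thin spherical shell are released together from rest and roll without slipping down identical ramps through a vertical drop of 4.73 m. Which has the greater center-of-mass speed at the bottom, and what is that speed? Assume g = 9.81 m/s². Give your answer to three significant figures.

For rolling without slipping, Mgh = ½(1+k)Mv² where k = I/(MR²), so v = √(2gh/(1+k)).
Uniform sphere: k = 0.4, giving v = √(2×9.81×4.73/1.4) = 8.142 m/s.
Thin spherical shell: k = 2/3, giving v = √(2×9.81×4.73/1.667) = 7.462 m/s.
The smaller k wins: the uniform sphere, at ≈ 8.14 m/s.

the uniform sphere, at v ≈ 8.14 m/s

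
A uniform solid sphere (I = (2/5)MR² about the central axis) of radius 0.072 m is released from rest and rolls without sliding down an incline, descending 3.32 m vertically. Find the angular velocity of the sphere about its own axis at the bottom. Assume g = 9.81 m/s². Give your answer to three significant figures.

For this body I = (2/5)MR², i.e. k = I/(MR²) = 0.4.
Pure rolling means v = ωR; then KE = ½Mv² + ½I(v/R)² = ½(1+k)Mv² = (7/10)Mv².
Energy conservation Mgh = ½(1+k)Mv² gives v = √(2gh/(1+k)) = √(2 × 9.81 × 3.32 / 1.4) = 6.821 m/s.
Then ω = v/R = 6.821 / 0.072 ≈ 94.7 rad/s.

ω ≈ 94.7 rad/s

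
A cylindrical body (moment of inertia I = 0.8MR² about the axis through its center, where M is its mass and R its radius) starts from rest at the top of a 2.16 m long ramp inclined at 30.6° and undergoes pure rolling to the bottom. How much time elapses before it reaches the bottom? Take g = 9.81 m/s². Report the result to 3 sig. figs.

t ≈ 1.25 s

With I = 0.8MR², the ratio k = I/(MR²) is 0.8.
Translational: Mg sinθ − f = Ma. Rotational about the CM: fR = Iα = kMRa, so f = kMa.
Hence a = g sinθ/(1+k) = 9.81×sin30.6°/1.8 = 2.774 m/s².
Starting from rest, L = ½at², so t = √(2L/a) = √(2×2.16/2.774) ≈ 1.25 s.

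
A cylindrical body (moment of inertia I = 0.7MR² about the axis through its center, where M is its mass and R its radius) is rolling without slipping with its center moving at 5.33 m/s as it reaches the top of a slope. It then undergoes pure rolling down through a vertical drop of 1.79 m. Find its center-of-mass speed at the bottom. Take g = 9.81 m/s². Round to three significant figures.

v ≈ 7.00 m/s

For this body I = 0.7MR², i.e. k = I/(MR²) = 0.7.
Pure rolling means v = ωR; then KE = ½Mv² + ½I(v/R)² = ½(1+k)Mv² = (17/20)Mv².
Energy conservation: (17/20)Mv₀² + Mgh = (17/20)Mv², so v² = v₀² + 2gh/(1+k).
v = √(5.33² + 2×9.81×1.79/1.7) = √49.07 ≈ 7.00 m/s.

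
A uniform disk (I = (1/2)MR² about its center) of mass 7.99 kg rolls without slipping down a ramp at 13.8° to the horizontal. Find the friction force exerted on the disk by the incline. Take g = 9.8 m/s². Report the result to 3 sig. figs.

For this body I = (1/2)MR², i.e. k = I/(MR²) = 0.5.
Newton's second law down the slope: Mg sinθ − f = Ma. The torque equation fR = Iα (with α = a/R) gives f = kMa.
Combining, a = g sinθ/(1+k) and f = kMa = kMg sinθ/(1+k).
f = 0.5 × 7.99 × 9.8 × sin13.8° / 1.5 ≈ 6.23 N.

f ≈ 6.23 N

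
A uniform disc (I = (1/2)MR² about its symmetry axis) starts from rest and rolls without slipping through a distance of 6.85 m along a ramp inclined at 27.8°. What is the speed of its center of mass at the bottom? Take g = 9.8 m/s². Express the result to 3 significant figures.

v ≈ 6.46 m/s

The moment of inertia is (1/2)MR², giving k ≡ I/(MR²) = 0.5.
The rolling condition ω = v/R makes the rotational term ½I(v/R)² = ½kMv², so KE_total = ½(1+k)Mv² = (3/4)Mv².
The vertical drop is h = L sinθ = 6.85 × sin27.8° = 3.195 m.
Energy conservation: Mgh = (3/4)Mv², so v = √(2gh/(1+k)) = √(2 × 9.8 × 3.195 / 1.5) ≈ 6.46 m/s.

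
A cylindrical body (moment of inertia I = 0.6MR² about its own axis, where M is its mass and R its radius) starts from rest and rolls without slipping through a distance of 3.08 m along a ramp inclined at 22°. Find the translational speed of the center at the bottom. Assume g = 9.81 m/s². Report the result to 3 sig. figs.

v ≈ 3.76 m/s

For this body I = 0.6MR², i.e. k = I/(MR²) = 0.6.
The rolling condition ω = v/R makes the rotational term ½I(v/R)² = ½kMv², so KE_total = ½(1+k)Mv² = (4/5)Mv².
The vertical drop is h = L sinθ = 3.08 × sin22° = 1.154 m.
Setting Mgh = (4/5)Mv² gives v = √(2gh/(1+k)) = √(2·9.81·1.154/1.6) ≈ 3.76 m/s.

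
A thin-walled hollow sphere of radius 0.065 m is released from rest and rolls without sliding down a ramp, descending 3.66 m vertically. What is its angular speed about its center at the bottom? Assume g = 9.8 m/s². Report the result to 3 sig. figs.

Here I = (2/3)MR², so the shape factor k = I/(MR²) = 2/3.
The rolling condition ω = v/R makes the rotational term ½I(v/R)² = ½kMv², so KE_total = ½(1+k)Mv² = (5/6)Mv².
Energy conservation Mgh = ½(1+k)Mv² gives v = √(2gh/(1+k)) = √(2 × 9.8 × 3.66 / 1.667) = 6.561 m/s.
The angular speed follows from ω = v/R = 6.561/0.065 ≈ 101 rad/s.

ω ≈ 101 rad/s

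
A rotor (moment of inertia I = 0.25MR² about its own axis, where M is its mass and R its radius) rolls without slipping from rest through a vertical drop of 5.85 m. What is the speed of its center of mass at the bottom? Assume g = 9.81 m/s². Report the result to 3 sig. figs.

With I = 0.25MR², the ratio k = I/(MR²) is 0.25.
Pure rolling means v = ωR; then KE = ½Mv² + ½I(v/R)² = ½(1+k)Mv² = (5/8)Mv².
Setting Mgh = (5/8)Mv² gives v = √(2gh/(1+k)) = √(2·9.81·5.85/1.25) ≈ 9.58 m/s.

v ≈ 9.58 m/s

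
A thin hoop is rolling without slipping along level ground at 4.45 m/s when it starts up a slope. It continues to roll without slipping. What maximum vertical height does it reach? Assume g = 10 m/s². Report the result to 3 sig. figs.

h ≈ 1.98 m

Here I = MR², so the shape factor k = I/(MR²) = 1.
The rolling condition ω = v/R makes the rotational term ½I(v/R)² = ½kMv², so KE_total = ½(1+k)Mv² = Mv².
All of this converts to potential energy at the highest point: Mv₀² = Mgh.
Thus h = (1+k)v₀²/(2g) = 2 × 4.45² / (2 × 10) ≈ 1.98 m.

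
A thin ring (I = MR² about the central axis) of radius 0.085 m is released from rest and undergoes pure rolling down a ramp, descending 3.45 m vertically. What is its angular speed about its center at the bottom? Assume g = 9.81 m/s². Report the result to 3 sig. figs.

The moment of inertia is MR², giving k ≡ I/(MR²) = 1.
Since it rolls without slipping, ω = v/R and KE = ½Mv² + ½Iω² = ½(1+k)Mv² = Mv².
Energy conservation Mgh = ½(1+k)Mv² gives v = √(2gh/(1+k)) = √(2 × 9.81 × 3.45 / 2) = 5.818 m/s.
Then ω = v/R = 5.818 / 0.085 ≈ 68.4 rad/s.

ω ≈ 68.4 rad/s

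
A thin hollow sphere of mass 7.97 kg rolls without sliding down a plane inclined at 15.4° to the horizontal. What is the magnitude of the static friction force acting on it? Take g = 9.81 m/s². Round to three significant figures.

f ≈ 8.31 N

The moment of inertia is (2/3)MR², giving k ≡ I/(MR²) = 2/3.
Along the incline Mg sinθ − f = Ma, and torque about the center fR = Iα = kMR²(a/R) gives f = kMa.
Combining, a = g sinθ/(1+k) and f = kMa = kMg sinθ/(1+k).
f = (2/3) × 7.97 × 9.81 × sin15.4° / 1.667 ≈ 8.31 N.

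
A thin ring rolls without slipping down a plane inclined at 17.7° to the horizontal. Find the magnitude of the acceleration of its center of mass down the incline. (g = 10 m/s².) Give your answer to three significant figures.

a ≈ 1.52 m/s²

For this body I = MR², i.e. k = I/(MR²) = 1.
Newton's second law down the slope: Mg sinθ − f = Ma. The torque equation fR = Iα (with α = a/R) gives f = kMa.
Eliminating f: Mg sinθ = (1+k)Ma, so a = g sinθ/(1+k) = 10 × sin17.7° / 2 ≈ 1.52 m/s².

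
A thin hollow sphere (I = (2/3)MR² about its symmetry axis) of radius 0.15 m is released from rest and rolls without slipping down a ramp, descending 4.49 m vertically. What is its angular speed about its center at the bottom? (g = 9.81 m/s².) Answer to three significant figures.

ω ≈ 48.5 rad/s

Here I = (2/3)MR², so the shape factor k = I/(MR²) = 2/3.
The rolling condition ω = v/R makes the rotational term ½I(v/R)² = ½kMv², so KE_total = ½(1+k)Mv² = (5/6)Mv².
Energy conservation Mgh = ½(1+k)Mv² gives v = √(2gh/(1+k)) = √(2 × 9.81 × 4.49 / 1.667) = 7.27 m/s.
The angular speed follows from ω = v/R = 7.27/0.15 ≈ 48.5 rad/s.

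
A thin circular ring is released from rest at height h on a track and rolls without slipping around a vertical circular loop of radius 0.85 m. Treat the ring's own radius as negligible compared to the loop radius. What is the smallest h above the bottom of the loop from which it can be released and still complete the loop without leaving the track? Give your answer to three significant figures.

h_min ≈ 2.55 m

The moment of inertia is MR², giving k ≡ I/(MR²) = 1.
At the top, contact is just lost when gravity alone supplies the centripetal force: Mg = Mv_top²/r, i.e. v_top² = gr.
With ω = v/R, the kinetic energy at speed v is ½(1+k)Mv² = Mv².
Energy conservation from release (height h) to the top (height 2r): Mgh = Mg(2r) + M·gr.
Thus h_min = 2r + (1+k)r/2 = r(2 + 2/2) = 0.85 × 3 ≈ 2.55 m.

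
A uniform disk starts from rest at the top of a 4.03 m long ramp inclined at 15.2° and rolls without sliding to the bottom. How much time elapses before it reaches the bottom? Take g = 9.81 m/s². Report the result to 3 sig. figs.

The moment of inertia is (1/2)MR², giving k ≡ I/(MR²) = 0.5.
Along the incline Mg sinθ − f = Ma, and torque about the center fR = Iα = kMR²(a/R) gives f = kMa.
Hence a = g sinθ/(1+k) = 9.81×sin15.2°/1.5 = 1.715 m/s².
With constant a from rest, t = √(2L/a) = √(2·4.03/1.715) ≈ 2.17 s.

t ≈ 2.17 s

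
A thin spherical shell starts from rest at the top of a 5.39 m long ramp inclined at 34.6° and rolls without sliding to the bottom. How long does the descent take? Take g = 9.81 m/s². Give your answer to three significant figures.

The moment of inertia is (2/3)MR², giving k ≡ I/(MR²) = 2/3.
Along the incline Mg sinθ − f = Ma, and torque about the center fR = Iα = kMR²(a/R) gives f = kMa.
Hence a = g sinθ/(1+k) = 9.81×sin34.6°/1.667 = 3.342 m/s².
Starting from rest, L = ½at², so t = √(2L/a) = √(2×5.39/3.342) ≈ 1.80 s.

t ≈ 1.80 s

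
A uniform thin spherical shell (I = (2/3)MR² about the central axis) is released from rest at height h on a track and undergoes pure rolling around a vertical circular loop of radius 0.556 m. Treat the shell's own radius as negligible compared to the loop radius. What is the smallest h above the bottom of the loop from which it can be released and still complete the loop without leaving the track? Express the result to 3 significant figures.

With I = (2/3)MR², the ratio k = I/(MR²) is 2/3.
At the top of the loop, the minimum-contact condition is Mg = Mv_top²/r, so v_top² = gr.
With ω = v/R, the kinetic energy at speed v is ½(1+k)Mv² = (5/6)Mv².
Energy conservation from release (height h) to the top (height 2r): Mgh = Mg(2r) + (5/6)M·gr.
Thus h_min = 2r + (1+k)r/2 = r(2 + 1.667/2) = 0.556 × 2.833 ≈ 1.58 m.

h_min ≈ 1.58 m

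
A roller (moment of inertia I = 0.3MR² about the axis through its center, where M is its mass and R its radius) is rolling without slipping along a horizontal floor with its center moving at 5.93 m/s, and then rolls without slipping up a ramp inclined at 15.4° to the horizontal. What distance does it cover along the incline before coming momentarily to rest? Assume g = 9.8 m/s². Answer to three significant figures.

Here I = 0.3MR², so the shape factor k = I/(MR²) = 0.3.
Since it rolls without slipping, ω = v/R and KE = ½Mv² + ½Iω² = ½(1+k)Mv² = (13/20)Mv².
Setting this equal to Mgh gives the vertical rise h = (1+k)v₀²/(2g) = 1.3×5.93²/(2×9.8) = 2.332 m.
Along the incline, d = h/sinθ = 2.332/sin15.4° ≈ 8.78 m.

d ≈ 8.78 m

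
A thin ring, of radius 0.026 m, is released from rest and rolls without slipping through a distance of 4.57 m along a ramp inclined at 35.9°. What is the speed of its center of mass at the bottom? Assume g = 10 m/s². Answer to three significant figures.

v ≈ 5.18 m/s

Here I = MR², so the shape factor k = I/(MR²) = 1.
Rolling without slipping gives ω = v/R, so the total kinetic energy is ½Mv² + ½Iω² = ½(1+k)Mv² = Mv².
The vertical drop is h = L sinθ = 4.57 × sin35.9° = 2.68 m.
Setting Mgh = Mv² gives v = √(2gh/(1+k)) = √(2·10·2.68/2) ≈ 5.18 m/s.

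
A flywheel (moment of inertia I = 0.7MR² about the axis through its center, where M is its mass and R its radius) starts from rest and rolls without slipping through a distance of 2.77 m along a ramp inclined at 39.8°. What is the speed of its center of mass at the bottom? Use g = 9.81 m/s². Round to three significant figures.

v ≈ 4.52 m/s

For this body I = 0.7MR², i.e. k = I/(MR²) = 0.7.
Since it rolls without slipping, ω = v/R and KE = ½Mv² + ½Iω² = ½(1+k)Mv² = (17/20)Mv².
The vertical drop is h = L sinθ = 2.77 × sin39.8° = 1.773 m.
Energy conservation: Mgh = (17/20)Mv², so v = √(2gh/(1+k)) = √(2 × 9.81 × 1.773 / 1.7) ≈ 4.52 m/s.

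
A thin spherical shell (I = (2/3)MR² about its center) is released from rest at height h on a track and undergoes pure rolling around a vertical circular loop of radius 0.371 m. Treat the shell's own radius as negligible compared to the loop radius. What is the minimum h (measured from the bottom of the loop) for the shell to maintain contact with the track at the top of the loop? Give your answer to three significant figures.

Here I = (2/3)MR², so the shape factor k = I/(MR²) = 2/3.
At the top of the loop, the minimum-contact condition is Mg = Mv_top²/r, so v_top² = gr.
With ω = v/R, the kinetic energy at speed v is ½(1+k)Mv² = (5/6)Mv².
Energy conservation from release (height h) to the top (height 2r): Mgh = Mg(2r) + (5/6)M·gr.
Thus h_min = 2r + (1+k)r/2 = r(2 + 1.667/2) = 0.371 × 2.833 ≈ 1.05 m.

h_min ≈ 1.05 m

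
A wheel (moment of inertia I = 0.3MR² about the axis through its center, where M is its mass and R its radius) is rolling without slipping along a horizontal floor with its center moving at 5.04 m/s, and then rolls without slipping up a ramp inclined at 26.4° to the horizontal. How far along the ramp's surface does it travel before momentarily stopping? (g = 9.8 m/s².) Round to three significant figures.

With I = 0.3MR², the ratio k = I/(MR²) is 0.3.
The rolling condition ω = v/R makes the rotational term ½I(v/R)² = ½kMv², so KE_total = ½(1+k)Mv² = (13/20)Mv².
Setting this equal to Mgh gives the vertical rise h = (1+k)v₀²/(2g) = 1.3×5.04²/(2×9.8) = 1.685 m.
Along the incline, d = h/sinθ = 1.685/sin26.4° ≈ 3.79 m.

d ≈ 3.79 m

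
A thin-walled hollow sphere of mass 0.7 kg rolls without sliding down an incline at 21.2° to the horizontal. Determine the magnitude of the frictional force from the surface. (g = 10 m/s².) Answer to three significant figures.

Here I = (2/3)MR², so the shape factor k = I/(MR²) = 2/3.
Along the incline Mg sinθ − f = Ma, and torque about the center fR = Iα = kMR²(a/R) gives f = kMa.
Combining, a = g sinθ/(1+k) and f = kMa = kMg sinθ/(1+k).
f = (2/3) × 0.7 × 10 × sin21.2° / 1.667 ≈ 1.01 N.

f ≈ 1.01 N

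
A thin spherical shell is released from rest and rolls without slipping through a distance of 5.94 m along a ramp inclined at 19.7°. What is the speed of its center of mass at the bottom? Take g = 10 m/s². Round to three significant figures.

v ≈ 4.90 m/s

With I = (2/3)MR², the ratio k = I/(MR²) is 2/3.
Since it rolls without slipping, ω = v/R and KE = ½Mv² + ½Iω² = ½(1+k)Mv² = (5/6)Mv².
The vertical drop is h = L sinθ = 5.94 × sin19.7° = 2.002 m.
Energy conservation: Mgh = (5/6)Mv², so v = √(2gh/(1+k)) = √(2 × 10 × 2.002 / 1.667) ≈ 4.90 m/s.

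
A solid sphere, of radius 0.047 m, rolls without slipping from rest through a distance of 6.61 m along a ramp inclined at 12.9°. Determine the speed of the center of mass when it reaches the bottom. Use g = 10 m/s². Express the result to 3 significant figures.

v ≈ 4.59 m/s

The moment of inertia is (2/5)MR², giving k ≡ I/(MR²) = 0.4.
Rolling without slipping gives ω = v/R, so the total kinetic energy is ½Mv² + ½Iω² = ½(1+k)Mv² = (7/10)Mv².
The vertical drop is h = L sinθ = 6.61 × sin12.9° = 1.476 m.
Energy conservation: Mgh = (7/10)Mv², so v = √(2gh/(1+k)) = √(2 × 10 × 1.476 / 1.4) ≈ 4.59 m/s.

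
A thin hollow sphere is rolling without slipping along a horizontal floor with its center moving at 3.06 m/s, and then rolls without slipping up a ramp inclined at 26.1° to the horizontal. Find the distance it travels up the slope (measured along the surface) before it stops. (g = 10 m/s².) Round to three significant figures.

d ≈ 1.77 m

For this body I = (2/3)MR², i.e. k = I/(MR²) = 2/3.
Since it rolls without slipping, ω = v/R and KE = ½Mv² + ½Iω² = ½(1+k)Mv² = (5/6)Mv².
Setting this equal to Mgh gives the vertical rise h = (1+k)v₀²/(2g) = 1.667×3.06²/(2×10) = 0.7803 m.
The distance along the slope is d = h/sinθ = 0.7803/sin26.1° ≈ 1.77 m.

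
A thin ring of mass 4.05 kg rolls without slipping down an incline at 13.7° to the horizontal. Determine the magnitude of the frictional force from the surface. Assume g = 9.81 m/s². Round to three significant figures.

f ≈ 4.70 N

The moment of inertia is MR², giving k ≡ I/(MR²) = 1.
Along the incline Mg sinθ − f = Ma, and torque about the center fR = Iα = kMR²(a/R) gives f = kMa.
Combining, a = g sinθ/(1+k) and f = kMa = kMg sinθ/(1+k).
f = 1 × 4.05 × 9.81 × sin13.7° / 2 ≈ 4.70 N.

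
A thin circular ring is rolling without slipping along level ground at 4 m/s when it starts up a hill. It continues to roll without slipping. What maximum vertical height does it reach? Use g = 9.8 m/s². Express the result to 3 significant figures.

With I = MR², the ratio k = I/(MR²) is 1.
Since it rolls without slipping, ω = v/R and KE = ½Mv² + ½Iω² = ½(1+k)Mv² = Mv².
At the top the kinetic energy is zero, so Mv₀² = Mgh.
Thus h = (1+k)v₀²/(2g) = 2 × 4² / (2 × 9.8) ≈ 1.63 m.

h ≈ 1.63 m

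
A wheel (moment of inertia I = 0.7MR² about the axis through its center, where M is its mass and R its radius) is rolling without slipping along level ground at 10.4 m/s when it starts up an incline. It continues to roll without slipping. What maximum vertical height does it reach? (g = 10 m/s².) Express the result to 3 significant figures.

With I = 0.7MR², the ratio k = I/(MR²) is 0.7.
Pure rolling means v = ωR; then KE = ½Mv² + ½I(v/R)² = ½(1+k)Mv² = (17/20)Mv².
At the top the kinetic energy is zero, so (17/20)Mv₀² = Mgh.
Thus h = (1+k)v₀²/(2g) = 1.7 × 10.4² / (2 × 10) ≈ 9.19 m.

h ≈ 9.19 m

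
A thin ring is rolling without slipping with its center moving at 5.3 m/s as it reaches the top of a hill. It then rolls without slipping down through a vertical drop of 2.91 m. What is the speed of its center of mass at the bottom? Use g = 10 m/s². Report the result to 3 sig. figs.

v ≈ 7.56 m/s

With I = MR², the ratio k = I/(MR²) is 1.
The rolling condition ω = v/R makes the rotational term ½I(v/R)² = ½kMv², so KE_total = ½(1+k)Mv² = Mv².
Conserving energy between top and bottom: Mv² = Mv₀² + Mgh, hence v² = v₀² + 2gh/(1+k).
v = √(5.3² + 2×10×2.91/2) = √57.19 ≈ 7.56 m/s.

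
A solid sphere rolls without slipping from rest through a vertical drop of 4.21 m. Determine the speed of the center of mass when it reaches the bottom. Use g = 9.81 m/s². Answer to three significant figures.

v ≈ 7.68 m/s

For this body I = (2/5)MR², i.e. k = I/(MR²) = 0.4.
Since it rolls without slipping, ω = v/R and KE = ½Mv² + ½Iω² = ½(1+k)Mv² = (7/10)Mv².
Energy conservation: Mgh = (7/10)Mv², so v = √(2gh/(1+k)) = √(2 × 9.81 × 4.21 / 1.4) ≈ 7.68 m/s.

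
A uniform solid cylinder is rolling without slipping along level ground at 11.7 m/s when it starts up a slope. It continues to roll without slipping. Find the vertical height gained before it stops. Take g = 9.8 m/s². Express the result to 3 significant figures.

h ≈ 10.5 m

Here I = (1/2)MR², so the shape factor k = I/(MR²) = 0.5.
Pure rolling means v = ωR; then KE = ½Mv² + ½I(v/R)² = ½(1+k)Mv² = (3/4)Mv².
At the top the kinetic energy is zero, so (3/4)Mv₀² = Mgh.
Thus h = (1+k)v₀²/(2g) = 1.5 × 11.7² / (2 × 9.8) ≈ 10.5 m.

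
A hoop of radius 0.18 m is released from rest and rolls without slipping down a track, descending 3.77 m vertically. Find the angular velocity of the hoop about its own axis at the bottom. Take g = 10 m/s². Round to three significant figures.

The moment of inertia is MR², giving k ≡ I/(MR²) = 1.
Since it rolls without slipping, ω = v/R and KE = ½Mv² + ½Iω² = ½(1+k)Mv² = Mv².
Energy conservation Mgh = ½(1+k)Mv² gives v = √(2gh/(1+k)) = √(2 × 10 × 3.77 / 2) = 6.14 m/s.
The angular speed follows from ω = v/R = 6.14/0.18 ≈ 34.1 rad/s.

ω ≈ 34.1 rad/s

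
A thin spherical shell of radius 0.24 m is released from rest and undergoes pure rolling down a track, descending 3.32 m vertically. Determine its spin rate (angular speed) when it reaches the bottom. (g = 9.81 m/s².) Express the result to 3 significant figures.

With I = (2/3)MR², the ratio k = I/(MR²) is 2/3.
Pure rolling means v = ωR; then KE = ½Mv² + ½I(v/R)² = ½(1+k)Mv² = (5/6)Mv².
Energy conservation Mgh = ½(1+k)Mv² gives v = √(2gh/(1+k)) = √(2 × 9.81 × 3.32 / 1.667) = 6.252 m/s.
Then ω = v/R = 6.252 / 0.24 ≈ 26.0 rad/s.

ω ≈ 26.0 rad/s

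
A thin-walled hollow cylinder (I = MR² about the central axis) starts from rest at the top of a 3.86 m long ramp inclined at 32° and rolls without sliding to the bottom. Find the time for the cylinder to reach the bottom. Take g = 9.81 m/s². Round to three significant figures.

For this body I = MR², i.e. k = I/(MR²) = 1.
Along the incline Mg sinθ − f = Ma, and torque about the center fR = Iα = kMR²(a/R) gives f = kMa.
Hence a = g sinθ/(1+k) = 9.81×sin32°/2 = 2.599 m/s².
Starting from rest, L = ½at², so t = √(2L/a) = √(2×3.86/2.599) ≈ 1.72 s.

t ≈ 1.72 s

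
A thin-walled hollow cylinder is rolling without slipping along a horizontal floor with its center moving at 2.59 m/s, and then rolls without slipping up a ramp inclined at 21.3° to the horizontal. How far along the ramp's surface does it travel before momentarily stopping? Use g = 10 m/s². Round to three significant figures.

d ≈ 1.85 m

Here I = MR², so the shape factor k = I/(MR²) = 1.
Rolling without slipping gives ω = v/R, so the total kinetic energy is ½Mv² + ½Iω² = ½(1+k)Mv² = Mv².
Setting this equal to Mgh gives the vertical rise h = (1+k)v₀²/(2g) = 2×2.59²/(2×10) = 0.6708 m.
Along the incline, d = h/sinθ = 0.6708/sin21.3° ≈ 1.85 m.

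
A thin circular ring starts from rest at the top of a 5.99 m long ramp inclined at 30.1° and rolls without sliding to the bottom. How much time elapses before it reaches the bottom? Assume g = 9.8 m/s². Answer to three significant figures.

For this body I = MR², i.e. k = I/(MR²) = 1.
Along the incline Mg sinθ − f = Ma, and torque about the center fR = Iα = kMR²(a/R) gives f = kMa.
Hence a = g sinθ/(1+k) = 9.8×sin30.1°/2 = 2.457 m/s².
Starting from rest, L = ½at², so t = √(2L/a) = √(2×5.99/2.457) ≈ 2.21 s.

t ≈ 2.21 s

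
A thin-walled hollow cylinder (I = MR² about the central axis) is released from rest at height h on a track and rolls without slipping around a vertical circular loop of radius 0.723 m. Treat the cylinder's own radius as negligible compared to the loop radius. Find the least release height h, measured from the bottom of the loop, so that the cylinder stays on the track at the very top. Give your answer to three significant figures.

h_min ≈ 2.17 m

The moment of inertia is MR², giving k ≡ I/(MR²) = 1.
At the top, contact is just lost when gravity alone supplies the centripetal force: Mg = Mv_top²/r, i.e. v_top² = gr.
With ω = v/R, the kinetic energy at speed v is ½(1+k)Mv² = Mv².
Energy conservation from release (height h) to the top (height 2r): Mgh = Mg(2r) + M·gr.
Thus h_min = 2r + (1+k)r/2 = r(2 + 2/2) = 0.723 × 3 ≈ 2.17 m.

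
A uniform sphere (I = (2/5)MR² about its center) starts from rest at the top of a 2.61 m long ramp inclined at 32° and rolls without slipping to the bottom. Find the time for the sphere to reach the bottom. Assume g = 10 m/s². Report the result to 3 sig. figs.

With I = (2/5)MR², the ratio k = I/(MR²) is 0.4.
Translational: Mg sinθ − f = Ma. Rotational about the CM: fR = Iα = kMRa, so f = kMa.
Hence a = g sinθ/(1+k) = 10×sin32°/1.4 = 3.785 m/s².
Starting from rest, L = ½at², so t = √(2L/a) = √(2×2.61/3.785) ≈ 1.17 s.

t ≈ 1.17 s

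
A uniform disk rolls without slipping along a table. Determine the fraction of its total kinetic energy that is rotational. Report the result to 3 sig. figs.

Here I = (1/2)MR², so the shape factor k = I/(MR²) = 0.5.
Since ω = v/R, the translational part is ½Mv² and the rotational part is ½I(v/R)² = ½kMv²; the total is ½(1+k)Mv².
The rotational fraction is therefore k/(1+k) = 0.5/1.5 ≈ 0.333.

fraction ≈ 0.333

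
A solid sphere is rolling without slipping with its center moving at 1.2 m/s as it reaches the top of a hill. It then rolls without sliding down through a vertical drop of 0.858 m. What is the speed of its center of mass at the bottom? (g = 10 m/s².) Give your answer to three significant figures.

For this body I = (2/5)MR², i.e. k = I/(MR²) = 0.4.
Rolling without slipping gives ω = v/R, so the total kinetic energy is ½Mv² + ½Iω² = ½(1+k)Mv² = (7/10)Mv².
Conserving energy between top and bottom: (7/10)Mv² = (7/10)Mv₀² + Mgh, hence v² = v₀² + 2gh/(1+k).
v = √(1.2² + 2×10×0.858/1.4) = √13.7 ≈ 3.70 m/s.

v ≈ 3.70 m/s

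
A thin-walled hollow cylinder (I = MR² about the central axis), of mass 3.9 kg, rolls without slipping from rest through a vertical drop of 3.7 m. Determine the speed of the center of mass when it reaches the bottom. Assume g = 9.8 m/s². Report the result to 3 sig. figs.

v ≈ 6.02 m/s

Here I = MR², so the shape factor k = I/(MR²) = 1.
Pure rolling means v = ωR; then KE = ½Mv² + ½I(v/R)² = ½(1+k)Mv² = Mv².
Setting Mgh = Mv² gives v = √(2gh/(1+k)) = √(2·9.8·3.7/2) ≈ 6.02 m/s.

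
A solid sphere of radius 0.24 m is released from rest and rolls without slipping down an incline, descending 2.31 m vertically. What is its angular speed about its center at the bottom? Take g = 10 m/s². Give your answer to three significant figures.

For this body I = (2/5)MR², i.e. k = I/(MR²) = 0.4.
Since it rolls without slipping, ω = v/R and KE = ½Mv² + ½Iω² = ½(1+k)Mv² = (7/10)Mv².
Energy conservation Mgh = ½(1+k)Mv² gives v = √(2gh/(1+k)) = √(2 × 10 × 2.31 / 1.4) = 5.745 m/s.
The angular speed follows from ω = v/R = 5.745/0.24 ≈ 23.9 rad/s.

ω ≈ 23.9 rad/s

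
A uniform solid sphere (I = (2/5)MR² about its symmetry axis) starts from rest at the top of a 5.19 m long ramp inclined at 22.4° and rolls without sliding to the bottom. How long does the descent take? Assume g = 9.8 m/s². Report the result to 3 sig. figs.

t ≈ 1.97 s

The moment of inertia is (2/5)MR², giving k ≡ I/(MR²) = 0.4.
Translational: Mg sinθ − f = Ma. Rotational about the CM: fR = Iα = kMRa, so f = kMa.
Hence a = g sinθ/(1+k) = 9.8×sin22.4°/1.4 = 2.667 m/s².
Starting from rest, L = ½at², so t = √(2L/a) = √(2×5.19/2.667) ≈ 1.97 s.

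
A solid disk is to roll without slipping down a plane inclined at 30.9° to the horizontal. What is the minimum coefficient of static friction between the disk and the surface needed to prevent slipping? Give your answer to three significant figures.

μ_min ≈ 0.199

Here I = (1/2)MR², so the shape factor k = I/(MR²) = 0.5.
Newton's second law down the slope: Mg sinθ − f = Ma. The torque equation fR = Iα (with α = a/R) gives f = kMa.
These give a = g sinθ/(1+k) and the required friction f = kMg sinθ/(1+k).
With N = Mg cosθ, the no-slip condition f ≤ μN gives μ_min = f/N = k tanθ/(1+k).
μ_min = 0.5 × tan30.9° / 1.5 ≈ 0.199.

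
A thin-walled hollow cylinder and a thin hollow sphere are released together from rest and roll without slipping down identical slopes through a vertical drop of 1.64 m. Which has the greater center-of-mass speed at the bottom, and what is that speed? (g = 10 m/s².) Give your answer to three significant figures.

the thin hollow sphere, at v ≈ 4.44 m/s

For rolling without slipping, Mgh = ½(1+k)Mv² where k = I/(MR²), so v = √(2gh/(1+k)).
Thin-walled hollow cylinder: k = 1, giving v = √(2×10×1.64/2) = 4.05 m/s.
Thin hollow sphere: k = 2/3, giving v = √(2×10×1.64/1.667) = 4.436 m/s.
The smaller k wins: the thin hollow sphere, at ≈ 4.44 m/s.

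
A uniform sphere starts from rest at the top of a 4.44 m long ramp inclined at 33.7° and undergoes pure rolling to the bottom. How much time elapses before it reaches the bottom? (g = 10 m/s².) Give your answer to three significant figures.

The moment of inertia is (2/5)MR², giving k ≡ I/(MR²) = 0.4.
Newton's second law down the slope: Mg sinθ − f = Ma. The torque equation fR = Iα (with α = a/R) gives f = kMa.
Hence a = g sinθ/(1+k) = 10×sin33.7°/1.4 = 3.963 m/s².
Starting from rest, L = ½at², so t = √(2L/a) = √(2×4.44/3.963) ≈ 1.50 s.

t ≈ 1.50 s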